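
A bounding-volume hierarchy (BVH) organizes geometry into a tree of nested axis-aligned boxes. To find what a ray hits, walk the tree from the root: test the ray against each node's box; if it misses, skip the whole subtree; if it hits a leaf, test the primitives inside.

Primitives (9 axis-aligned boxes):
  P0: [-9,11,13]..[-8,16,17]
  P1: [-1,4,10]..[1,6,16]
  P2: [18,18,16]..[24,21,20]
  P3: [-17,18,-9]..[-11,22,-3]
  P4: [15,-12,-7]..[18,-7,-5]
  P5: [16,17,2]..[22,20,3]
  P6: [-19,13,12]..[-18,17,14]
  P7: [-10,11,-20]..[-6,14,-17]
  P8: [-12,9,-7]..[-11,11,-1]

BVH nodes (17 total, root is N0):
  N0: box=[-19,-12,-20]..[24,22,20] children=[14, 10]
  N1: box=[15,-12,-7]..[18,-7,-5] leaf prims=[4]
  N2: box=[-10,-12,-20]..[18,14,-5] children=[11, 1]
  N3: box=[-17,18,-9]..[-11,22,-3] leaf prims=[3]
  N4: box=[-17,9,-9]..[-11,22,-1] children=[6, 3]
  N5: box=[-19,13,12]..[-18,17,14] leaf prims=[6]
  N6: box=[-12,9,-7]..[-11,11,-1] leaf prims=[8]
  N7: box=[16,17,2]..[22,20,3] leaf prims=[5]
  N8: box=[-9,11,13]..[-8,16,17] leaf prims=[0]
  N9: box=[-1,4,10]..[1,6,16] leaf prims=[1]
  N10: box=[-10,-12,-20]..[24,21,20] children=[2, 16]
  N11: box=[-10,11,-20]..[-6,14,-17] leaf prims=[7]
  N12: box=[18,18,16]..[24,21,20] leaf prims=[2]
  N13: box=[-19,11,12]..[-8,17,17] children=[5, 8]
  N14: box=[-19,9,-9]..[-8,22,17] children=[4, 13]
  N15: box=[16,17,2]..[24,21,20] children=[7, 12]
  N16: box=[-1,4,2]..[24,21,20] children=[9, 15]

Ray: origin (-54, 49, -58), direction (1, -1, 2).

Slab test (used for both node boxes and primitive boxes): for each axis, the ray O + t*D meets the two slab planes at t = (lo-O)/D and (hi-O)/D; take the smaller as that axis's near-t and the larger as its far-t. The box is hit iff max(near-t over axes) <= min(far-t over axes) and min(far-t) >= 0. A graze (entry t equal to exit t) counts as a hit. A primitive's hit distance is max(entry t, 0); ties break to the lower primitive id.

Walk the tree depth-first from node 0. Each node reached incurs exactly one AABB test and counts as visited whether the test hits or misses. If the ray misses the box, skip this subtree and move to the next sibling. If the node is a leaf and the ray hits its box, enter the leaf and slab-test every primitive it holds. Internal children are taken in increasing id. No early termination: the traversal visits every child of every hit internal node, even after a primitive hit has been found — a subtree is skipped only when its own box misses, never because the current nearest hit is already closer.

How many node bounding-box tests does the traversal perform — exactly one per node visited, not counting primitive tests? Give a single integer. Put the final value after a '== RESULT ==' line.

Traverse from the root:
N0 x:[35,78] y:[27,61] z:[19,39] -> hit [35,39], descend [10, 14]
  N10 x:[44,78] y:[28,61] z:[19,39] -> miss, prune
  N14 x:[35,46] y:[27,40] z:[49/2,75/2] -> hit [35,75/2], descend [4, 13]
    N4 x:[37,43] y:[27,40] z:[49/2,57/2] -> miss, prune
    N13 x:[35,46] y:[32,38] z:[35,75/2] -> hit [35,75/2], descend [5, 8]
      N5 x:[35,36] y:[32,36] z:[35,36] -> hit [35,36] leaf, test {P6@t=35}
      N8 x:[45,46] y:[33,38] z:[71/2,75/2] -> miss, prune

7 AABB tests over nodes [0, 10, 14, 4, 13, 5, 8]; 1 leaf entered; closest P6.

== RESULT ==
7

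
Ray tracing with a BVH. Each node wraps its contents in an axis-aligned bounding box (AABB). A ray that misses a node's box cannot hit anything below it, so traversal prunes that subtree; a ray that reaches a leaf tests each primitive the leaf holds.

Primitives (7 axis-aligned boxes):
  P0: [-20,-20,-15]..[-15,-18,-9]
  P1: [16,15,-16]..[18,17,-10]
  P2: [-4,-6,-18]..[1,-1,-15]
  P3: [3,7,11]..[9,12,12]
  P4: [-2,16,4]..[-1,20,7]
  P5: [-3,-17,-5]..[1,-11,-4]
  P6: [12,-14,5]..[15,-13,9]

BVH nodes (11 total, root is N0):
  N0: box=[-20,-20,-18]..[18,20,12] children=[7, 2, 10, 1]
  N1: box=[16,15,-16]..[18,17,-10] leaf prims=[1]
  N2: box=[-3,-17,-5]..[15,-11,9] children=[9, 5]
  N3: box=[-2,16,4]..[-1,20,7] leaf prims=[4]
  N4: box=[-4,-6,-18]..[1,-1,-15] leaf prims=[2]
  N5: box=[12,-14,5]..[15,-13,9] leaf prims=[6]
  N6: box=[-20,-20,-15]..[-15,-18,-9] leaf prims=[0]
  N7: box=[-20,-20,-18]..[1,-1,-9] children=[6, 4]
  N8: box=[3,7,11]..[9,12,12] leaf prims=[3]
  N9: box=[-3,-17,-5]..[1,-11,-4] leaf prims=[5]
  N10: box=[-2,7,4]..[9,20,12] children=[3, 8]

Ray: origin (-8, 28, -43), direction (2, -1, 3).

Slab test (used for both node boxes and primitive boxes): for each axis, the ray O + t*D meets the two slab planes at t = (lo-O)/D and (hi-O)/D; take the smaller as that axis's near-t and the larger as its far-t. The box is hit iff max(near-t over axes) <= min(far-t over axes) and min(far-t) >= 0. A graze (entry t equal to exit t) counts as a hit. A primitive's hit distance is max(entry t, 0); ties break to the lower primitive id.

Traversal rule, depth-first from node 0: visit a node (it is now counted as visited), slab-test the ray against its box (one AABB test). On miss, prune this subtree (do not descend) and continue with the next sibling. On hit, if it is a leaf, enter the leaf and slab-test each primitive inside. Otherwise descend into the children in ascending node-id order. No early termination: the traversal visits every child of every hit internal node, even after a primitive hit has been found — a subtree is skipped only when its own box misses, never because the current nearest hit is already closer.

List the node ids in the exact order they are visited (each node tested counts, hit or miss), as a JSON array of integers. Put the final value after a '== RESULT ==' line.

Walk:
N0 x:[-6,13] y:[8,48] z:[25/3,55/3] -> hit [25/3,13], descend [1, 2, 7, 10]
  N1 x:[12,13] y:[11,13] z:[9,11] -> miss, prune
  N2 x:[5/2,23/2] y:[39,45] z:[38/3,52/3] -> miss, prune
  N7 x:[-6,9/2] y:[29,48] z:[25/3,34/3] -> miss, prune
  N10 x:[3,17/2] y:[8,21] z:[47/3,55/3] -> miss, prune

5 AABB tests over nodes [0, 1, 2, 7, 10]; 0 leaves entered; closest miss.

== RESULT ==
[0, 1, 2, 7, 10]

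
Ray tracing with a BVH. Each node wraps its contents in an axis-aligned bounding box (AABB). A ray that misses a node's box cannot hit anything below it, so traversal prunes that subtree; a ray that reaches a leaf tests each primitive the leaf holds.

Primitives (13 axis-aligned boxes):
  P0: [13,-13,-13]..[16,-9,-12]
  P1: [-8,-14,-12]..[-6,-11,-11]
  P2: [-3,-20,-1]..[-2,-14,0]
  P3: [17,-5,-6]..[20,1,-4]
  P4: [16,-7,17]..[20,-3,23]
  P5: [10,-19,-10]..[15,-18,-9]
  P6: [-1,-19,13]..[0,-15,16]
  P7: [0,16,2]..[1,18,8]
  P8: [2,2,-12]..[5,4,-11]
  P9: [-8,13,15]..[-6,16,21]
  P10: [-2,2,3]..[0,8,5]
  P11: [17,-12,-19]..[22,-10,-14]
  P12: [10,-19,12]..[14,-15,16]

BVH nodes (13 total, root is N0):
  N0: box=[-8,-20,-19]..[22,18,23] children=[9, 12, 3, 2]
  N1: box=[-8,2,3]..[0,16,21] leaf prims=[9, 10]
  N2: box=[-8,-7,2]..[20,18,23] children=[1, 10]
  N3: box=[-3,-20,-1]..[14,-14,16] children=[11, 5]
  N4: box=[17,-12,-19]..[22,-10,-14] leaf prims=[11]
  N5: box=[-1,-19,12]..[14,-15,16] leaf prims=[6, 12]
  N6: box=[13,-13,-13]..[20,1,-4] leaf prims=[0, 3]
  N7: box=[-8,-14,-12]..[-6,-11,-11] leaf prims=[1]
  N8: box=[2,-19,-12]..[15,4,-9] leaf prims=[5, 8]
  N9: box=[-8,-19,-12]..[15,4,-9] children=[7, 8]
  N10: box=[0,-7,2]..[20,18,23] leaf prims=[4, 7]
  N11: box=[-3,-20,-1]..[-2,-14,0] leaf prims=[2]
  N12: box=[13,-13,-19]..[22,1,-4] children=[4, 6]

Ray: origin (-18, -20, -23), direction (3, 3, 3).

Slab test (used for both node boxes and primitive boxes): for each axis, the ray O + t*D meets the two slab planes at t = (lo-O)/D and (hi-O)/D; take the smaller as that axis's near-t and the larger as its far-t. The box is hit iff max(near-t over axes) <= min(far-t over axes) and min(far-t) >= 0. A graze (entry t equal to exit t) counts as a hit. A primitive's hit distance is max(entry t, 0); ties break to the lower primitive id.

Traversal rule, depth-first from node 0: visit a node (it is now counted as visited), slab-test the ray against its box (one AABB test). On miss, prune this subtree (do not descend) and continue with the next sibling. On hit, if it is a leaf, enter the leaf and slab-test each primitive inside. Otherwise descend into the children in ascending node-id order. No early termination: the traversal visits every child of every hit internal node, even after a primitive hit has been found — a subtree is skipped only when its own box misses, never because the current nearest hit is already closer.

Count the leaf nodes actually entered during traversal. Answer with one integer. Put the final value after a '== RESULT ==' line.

Trace the traversal:
N0 x:[10/3,40/3] y:[0,38/3] z:[4/3,46/3] -> hit [10/3,38/3], descend [2, 3, 9, 12]
  N2 x:[10/3,38/3] y:[13/3,38/3] z:[25/3,46/3] -> hit [25/3,38/3], descend [1, 10]
    N1 x:[10/3,6] y:[22/3,12] z:[26/3,44/3] -> miss, prune
    N10 x:[6,38/3] y:[13/3,38/3] z:[25/3,46/3] -> hit [25/3,38/3] leaf, test {P4(miss), P7(miss)}
  N3 x:[5,32/3] y:[0,2] z:[22/3,13] -> miss, prune
  N9 x:[10/3,11] y:[1/3,8] z:[11/3,14/3] -> hit [11/3,14/3], descend [7, 8]
    N7 x:[10/3,4] y:[2,3] z:[11/3,4] -> miss, prune
    N8 x:[20/3,11] y:[1/3,8] z:[11/3,14/3] -> miss, prune
  N12 x:[31/3,40/3] y:[7/3,7] z:[4/3,19/3] -> miss, prune

order=[0, 2, 1, 10, 3, 9, 7, 8, 12]  |boxes|=9  |leaves|=1  hit=miss

== RESULT ==
1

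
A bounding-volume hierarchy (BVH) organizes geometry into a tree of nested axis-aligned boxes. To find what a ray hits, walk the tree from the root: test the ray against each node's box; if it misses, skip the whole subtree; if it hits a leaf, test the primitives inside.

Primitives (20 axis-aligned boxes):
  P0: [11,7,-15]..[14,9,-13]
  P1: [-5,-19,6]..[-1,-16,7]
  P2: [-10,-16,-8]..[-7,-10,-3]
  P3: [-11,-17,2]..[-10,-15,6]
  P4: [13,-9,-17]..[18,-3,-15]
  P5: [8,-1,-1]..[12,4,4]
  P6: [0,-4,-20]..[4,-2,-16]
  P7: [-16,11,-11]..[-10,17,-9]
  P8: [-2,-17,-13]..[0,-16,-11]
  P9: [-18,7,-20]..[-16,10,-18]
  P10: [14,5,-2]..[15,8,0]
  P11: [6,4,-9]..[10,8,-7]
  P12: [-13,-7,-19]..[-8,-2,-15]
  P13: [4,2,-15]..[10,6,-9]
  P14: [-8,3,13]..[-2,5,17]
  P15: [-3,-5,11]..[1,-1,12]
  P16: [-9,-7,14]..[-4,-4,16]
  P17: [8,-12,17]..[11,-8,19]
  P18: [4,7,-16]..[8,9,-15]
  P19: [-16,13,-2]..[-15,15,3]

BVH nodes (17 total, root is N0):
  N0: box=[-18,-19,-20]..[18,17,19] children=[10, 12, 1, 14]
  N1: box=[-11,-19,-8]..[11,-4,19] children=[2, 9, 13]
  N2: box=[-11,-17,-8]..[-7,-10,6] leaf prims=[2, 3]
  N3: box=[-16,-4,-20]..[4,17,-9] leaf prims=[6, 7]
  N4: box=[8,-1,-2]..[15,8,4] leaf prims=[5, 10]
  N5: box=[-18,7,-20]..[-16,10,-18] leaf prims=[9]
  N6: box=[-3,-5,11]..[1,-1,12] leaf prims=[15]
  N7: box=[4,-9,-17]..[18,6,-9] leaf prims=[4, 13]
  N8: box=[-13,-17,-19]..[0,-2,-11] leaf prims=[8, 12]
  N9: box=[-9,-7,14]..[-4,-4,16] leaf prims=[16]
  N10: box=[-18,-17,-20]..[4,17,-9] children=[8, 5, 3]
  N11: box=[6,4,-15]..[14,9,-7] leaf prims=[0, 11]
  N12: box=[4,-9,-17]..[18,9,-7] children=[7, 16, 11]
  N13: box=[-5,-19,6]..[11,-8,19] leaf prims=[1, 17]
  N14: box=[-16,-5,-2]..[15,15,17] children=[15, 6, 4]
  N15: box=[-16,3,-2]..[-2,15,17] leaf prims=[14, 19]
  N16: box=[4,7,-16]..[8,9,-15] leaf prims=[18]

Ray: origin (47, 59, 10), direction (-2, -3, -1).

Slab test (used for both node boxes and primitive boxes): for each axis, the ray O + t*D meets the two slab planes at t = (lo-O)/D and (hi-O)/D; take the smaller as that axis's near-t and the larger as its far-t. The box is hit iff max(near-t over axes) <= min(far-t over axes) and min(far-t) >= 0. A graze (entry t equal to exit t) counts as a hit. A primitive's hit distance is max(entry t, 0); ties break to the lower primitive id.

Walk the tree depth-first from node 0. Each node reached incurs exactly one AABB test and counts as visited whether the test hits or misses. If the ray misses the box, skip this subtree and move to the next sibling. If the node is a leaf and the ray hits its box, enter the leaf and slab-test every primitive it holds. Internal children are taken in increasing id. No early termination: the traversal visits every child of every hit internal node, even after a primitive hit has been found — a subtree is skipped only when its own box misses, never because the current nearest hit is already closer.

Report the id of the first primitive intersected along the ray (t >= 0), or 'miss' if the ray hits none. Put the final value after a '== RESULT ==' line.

Traverse from the root:
N0 x:[29/2,65/2] y:[14,26] z:[-9,30] -> hit [29/2,26], descend [1, 10, 12, 14]
  N1 x:[18,29] y:[21,26] z:[-9,18] -> miss, prune
  N10 x:[43/2,65/2] y:[14,76/3] z:[19,30] -> hit [43/2,76/3], descend [3, 5, 8]
    N3 x:[43/2,63/2] y:[14,21] z:[19,30] -> miss, prune
    N5 x:[63/2,65/2] y:[49/3,52/3] z:[28,30] -> miss, prune
    N8 x:[47/2,30] y:[61/3,76/3] z:[21,29] -> hit [47/2,76/3] leaf, test {P8(miss), P12(miss)}
  N12 x:[29/2,43/2] y:[50/3,68/3] z:[17,27] -> hit [17,43/2], descend [7, 11, 16]
    N7 x:[29/2,43/2] y:[53/3,68/3] z:[19,27] -> hit [19,43/2] leaf, test {P4(miss), P13@t=19}
    N11 x:[33/2,41/2] y:[50/3,55/3] z:[17,25] -> hit [17,55/3] leaf, test {P0(miss), P11(miss)}
    N16 x:[39/2,43/2] y:[50/3,52/3] z:[25,26] -> miss, prune
  N14 x:[16,63/2] y:[44/3,64/3] z:[-7,12] -> miss, prune

Visited [0, 1, 10, 3, 5, 8, 12, 7, 11, 16, 14]. Tests: 11 box, 3 leaf. Nearest: P13.

== RESULT ==
13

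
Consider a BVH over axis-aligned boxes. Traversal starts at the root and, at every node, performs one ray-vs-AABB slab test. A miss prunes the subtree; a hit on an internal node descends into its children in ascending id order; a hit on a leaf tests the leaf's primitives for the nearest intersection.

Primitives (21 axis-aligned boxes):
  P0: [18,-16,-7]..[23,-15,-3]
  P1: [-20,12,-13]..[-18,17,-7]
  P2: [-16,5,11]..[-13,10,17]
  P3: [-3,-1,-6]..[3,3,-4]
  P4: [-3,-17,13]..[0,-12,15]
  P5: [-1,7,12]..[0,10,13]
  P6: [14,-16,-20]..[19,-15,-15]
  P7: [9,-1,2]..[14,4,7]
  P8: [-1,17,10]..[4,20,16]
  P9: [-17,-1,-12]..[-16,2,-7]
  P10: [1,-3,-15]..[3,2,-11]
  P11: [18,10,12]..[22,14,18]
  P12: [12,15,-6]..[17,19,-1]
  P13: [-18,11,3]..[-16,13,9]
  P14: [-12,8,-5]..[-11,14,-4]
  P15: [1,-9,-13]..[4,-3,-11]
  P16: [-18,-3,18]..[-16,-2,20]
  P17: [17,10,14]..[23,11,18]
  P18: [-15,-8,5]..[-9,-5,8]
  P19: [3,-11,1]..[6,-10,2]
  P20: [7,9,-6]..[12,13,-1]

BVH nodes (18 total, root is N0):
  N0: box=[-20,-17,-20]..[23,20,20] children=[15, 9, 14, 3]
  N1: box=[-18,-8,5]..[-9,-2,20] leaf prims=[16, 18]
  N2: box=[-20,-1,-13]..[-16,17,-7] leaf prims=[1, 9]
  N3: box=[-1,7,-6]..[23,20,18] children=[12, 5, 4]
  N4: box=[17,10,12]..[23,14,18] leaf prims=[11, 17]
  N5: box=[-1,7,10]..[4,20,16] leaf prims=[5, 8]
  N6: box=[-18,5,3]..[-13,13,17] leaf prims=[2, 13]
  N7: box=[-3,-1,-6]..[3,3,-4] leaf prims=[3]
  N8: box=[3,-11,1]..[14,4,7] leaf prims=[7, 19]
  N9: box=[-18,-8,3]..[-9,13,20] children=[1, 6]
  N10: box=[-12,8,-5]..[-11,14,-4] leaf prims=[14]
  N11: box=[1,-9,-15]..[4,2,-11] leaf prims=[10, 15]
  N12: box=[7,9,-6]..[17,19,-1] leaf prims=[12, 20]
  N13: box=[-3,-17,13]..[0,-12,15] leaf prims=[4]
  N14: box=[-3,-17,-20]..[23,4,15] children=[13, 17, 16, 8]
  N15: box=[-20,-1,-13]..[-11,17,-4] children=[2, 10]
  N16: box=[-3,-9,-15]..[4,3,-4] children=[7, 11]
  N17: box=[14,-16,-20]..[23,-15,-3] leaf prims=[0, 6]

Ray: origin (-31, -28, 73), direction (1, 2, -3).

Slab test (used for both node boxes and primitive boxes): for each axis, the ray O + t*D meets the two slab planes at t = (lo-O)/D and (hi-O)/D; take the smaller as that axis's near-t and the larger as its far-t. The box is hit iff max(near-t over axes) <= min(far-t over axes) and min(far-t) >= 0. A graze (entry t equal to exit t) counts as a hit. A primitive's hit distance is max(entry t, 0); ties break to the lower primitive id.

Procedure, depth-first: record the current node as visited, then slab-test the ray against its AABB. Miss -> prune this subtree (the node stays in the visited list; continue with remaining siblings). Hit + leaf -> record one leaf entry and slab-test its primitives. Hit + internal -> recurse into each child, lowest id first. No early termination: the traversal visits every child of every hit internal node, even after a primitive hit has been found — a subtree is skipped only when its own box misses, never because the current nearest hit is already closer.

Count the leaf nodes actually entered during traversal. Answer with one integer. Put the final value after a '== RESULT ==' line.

Traverse from the root:
N0 x:[11,54] y:[11/2,24] z:[53/3,31] -> hit [53/3,24], descend [3, 9, 14, 15]
  N3 x:[30,54] y:[35/2,24] z:[55/3,79/3] -> miss, prune
  N9 x:[13,22] y:[10,41/2] z:[53/3,70/3] -> hit [53/3,41/2], descend [1, 6]
    N1 x:[13,22] y:[10,13] z:[53/3,68/3] -> miss, prune
    N6 x:[13,18] y:[33/2,41/2] z:[56/3,70/3] -> miss, prune
  N14 x:[28,54] y:[11/2,16] z:[58/3,31] -> miss, prune
  N15 x:[11,20] y:[27/2,45/2] z:[77/3,86/3] -> miss, prune

order=[0, 3, 9, 1, 6, 14, 15]  |boxes|=7  |leaves|=0  hit=miss

== RESULT ==
0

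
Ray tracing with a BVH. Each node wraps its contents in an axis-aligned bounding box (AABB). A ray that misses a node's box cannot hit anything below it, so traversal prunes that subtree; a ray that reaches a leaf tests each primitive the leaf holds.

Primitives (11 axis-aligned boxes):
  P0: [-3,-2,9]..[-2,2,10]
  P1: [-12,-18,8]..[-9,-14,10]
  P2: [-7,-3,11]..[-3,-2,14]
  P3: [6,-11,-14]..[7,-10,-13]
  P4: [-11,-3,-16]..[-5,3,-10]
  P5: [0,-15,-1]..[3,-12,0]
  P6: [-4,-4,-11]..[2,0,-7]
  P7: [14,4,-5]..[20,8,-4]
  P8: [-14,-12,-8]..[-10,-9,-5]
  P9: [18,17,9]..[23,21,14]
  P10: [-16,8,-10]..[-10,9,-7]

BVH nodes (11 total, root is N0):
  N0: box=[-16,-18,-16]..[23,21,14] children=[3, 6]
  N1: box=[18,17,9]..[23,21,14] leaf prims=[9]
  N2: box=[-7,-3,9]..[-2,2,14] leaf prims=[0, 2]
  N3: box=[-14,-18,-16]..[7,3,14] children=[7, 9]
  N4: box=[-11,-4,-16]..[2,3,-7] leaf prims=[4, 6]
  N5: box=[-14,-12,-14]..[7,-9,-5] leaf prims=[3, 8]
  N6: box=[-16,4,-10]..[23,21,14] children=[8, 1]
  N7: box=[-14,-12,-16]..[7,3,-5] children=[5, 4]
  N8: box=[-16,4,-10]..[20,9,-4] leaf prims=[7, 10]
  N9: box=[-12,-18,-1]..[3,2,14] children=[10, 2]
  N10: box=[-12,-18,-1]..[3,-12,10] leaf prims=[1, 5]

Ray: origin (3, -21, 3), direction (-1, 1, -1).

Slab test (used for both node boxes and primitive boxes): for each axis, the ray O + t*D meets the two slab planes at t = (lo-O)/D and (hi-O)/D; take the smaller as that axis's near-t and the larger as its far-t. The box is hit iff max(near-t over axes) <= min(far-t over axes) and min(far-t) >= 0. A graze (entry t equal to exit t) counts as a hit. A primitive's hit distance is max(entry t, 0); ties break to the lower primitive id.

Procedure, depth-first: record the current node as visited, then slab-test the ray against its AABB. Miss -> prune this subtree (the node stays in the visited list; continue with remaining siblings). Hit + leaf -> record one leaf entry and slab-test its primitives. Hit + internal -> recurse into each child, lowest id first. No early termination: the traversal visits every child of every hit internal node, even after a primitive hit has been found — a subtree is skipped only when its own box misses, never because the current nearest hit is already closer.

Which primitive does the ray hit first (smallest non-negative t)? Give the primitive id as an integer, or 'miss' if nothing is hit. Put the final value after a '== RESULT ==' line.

Trace the traversal:
N0 x:[-20,19] y:[3,42] z:[-11,19] -> hit [3,19], descend [3, 6]
  N3 x:[-4,17] y:[3,24] z:[-11,19] -> hit [3,17], descend [7, 9]
    N7 x:[-4,17] y:[9,24] z:[8,19] -> hit [9,17], descend [4, 5]
      N4 x:[1,14] y:[17,24] z:[10,19] -> miss, prune
      N5 x:[-4,17] y:[9,12] z:[8,17] -> hit [9,12] leaf, test {P3(miss), P8(miss)}
    N9 x:[0,15] y:[3,23] z:[-11,4] -> hit [3,4], descend [2, 10]
      N2 x:[5,10] y:[18,23] z:[-11,-6] -> miss, prune
      N10 x:[0,15] y:[3,9] z:[-7,4] -> hit [3,4] leaf, test {P1(miss), P5(miss)}
  N6 x:[-20,19] y:[25,42] z:[-11,13] -> miss, prune

9 AABB tests over nodes [0, 3, 7, 4, 5, 9, 2, 10, 6]; 2 leaves entered; closest miss.

== RESULT ==
miss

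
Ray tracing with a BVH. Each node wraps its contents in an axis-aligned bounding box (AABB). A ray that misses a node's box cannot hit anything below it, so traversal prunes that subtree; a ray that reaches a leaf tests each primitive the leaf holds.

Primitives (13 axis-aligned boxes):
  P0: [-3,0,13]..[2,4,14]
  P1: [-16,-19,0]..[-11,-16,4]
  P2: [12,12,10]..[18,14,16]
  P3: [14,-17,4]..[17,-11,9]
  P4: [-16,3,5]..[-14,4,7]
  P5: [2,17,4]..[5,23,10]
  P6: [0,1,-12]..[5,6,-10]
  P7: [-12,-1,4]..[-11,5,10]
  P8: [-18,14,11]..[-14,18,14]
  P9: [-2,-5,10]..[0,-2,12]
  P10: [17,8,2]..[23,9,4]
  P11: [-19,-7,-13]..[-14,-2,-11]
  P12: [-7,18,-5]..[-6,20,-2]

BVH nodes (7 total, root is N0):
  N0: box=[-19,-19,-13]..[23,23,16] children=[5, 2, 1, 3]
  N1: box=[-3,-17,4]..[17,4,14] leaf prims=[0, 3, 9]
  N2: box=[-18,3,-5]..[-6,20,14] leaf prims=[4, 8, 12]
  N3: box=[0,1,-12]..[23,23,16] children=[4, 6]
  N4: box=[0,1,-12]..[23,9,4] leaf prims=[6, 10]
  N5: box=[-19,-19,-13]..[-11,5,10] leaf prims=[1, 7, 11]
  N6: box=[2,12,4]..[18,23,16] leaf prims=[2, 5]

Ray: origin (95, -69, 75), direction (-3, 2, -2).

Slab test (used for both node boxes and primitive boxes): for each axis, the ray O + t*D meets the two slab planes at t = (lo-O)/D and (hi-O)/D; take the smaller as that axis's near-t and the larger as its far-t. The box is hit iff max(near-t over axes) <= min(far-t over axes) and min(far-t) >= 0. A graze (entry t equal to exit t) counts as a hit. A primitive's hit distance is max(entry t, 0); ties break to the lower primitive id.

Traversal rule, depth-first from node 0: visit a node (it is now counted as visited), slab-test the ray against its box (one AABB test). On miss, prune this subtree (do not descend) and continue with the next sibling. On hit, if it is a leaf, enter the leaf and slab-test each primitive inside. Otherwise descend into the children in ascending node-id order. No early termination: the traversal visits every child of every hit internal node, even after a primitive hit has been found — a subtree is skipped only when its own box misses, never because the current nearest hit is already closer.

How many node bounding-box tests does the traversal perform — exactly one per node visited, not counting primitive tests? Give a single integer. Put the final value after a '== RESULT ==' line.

Walk:
N0 x:[24,38] y:[25,46] z:[59/2,44] -> hit [59/2,38], descend [1, 2, 3, 5]
  N1 x:[26,98/3] y:[26,73/2] z:[61/2,71/2] -> hit [61/2,98/3] leaf, test {P0(miss), P3(miss), P9@t=32}
  N2 x:[101/3,113/3] y:[36,89/2] z:[61/2,40] -> hit [36,113/3] leaf, test {P4(miss), P8(miss), P12(miss)}
  N3 x:[24,95/3] y:[35,46] z:[59/2,87/2] -> miss, prune
  N5 x:[106/3,38] y:[25,37] z:[65/2,44] -> hit [106/3,37] leaf, test {P1(miss), P7@t=106/3, P11(miss)}

Visited [0, 1, 2, 3, 5]. Tests: 5 box, 3 leaf. Nearest: P9.

== RESULT ==
5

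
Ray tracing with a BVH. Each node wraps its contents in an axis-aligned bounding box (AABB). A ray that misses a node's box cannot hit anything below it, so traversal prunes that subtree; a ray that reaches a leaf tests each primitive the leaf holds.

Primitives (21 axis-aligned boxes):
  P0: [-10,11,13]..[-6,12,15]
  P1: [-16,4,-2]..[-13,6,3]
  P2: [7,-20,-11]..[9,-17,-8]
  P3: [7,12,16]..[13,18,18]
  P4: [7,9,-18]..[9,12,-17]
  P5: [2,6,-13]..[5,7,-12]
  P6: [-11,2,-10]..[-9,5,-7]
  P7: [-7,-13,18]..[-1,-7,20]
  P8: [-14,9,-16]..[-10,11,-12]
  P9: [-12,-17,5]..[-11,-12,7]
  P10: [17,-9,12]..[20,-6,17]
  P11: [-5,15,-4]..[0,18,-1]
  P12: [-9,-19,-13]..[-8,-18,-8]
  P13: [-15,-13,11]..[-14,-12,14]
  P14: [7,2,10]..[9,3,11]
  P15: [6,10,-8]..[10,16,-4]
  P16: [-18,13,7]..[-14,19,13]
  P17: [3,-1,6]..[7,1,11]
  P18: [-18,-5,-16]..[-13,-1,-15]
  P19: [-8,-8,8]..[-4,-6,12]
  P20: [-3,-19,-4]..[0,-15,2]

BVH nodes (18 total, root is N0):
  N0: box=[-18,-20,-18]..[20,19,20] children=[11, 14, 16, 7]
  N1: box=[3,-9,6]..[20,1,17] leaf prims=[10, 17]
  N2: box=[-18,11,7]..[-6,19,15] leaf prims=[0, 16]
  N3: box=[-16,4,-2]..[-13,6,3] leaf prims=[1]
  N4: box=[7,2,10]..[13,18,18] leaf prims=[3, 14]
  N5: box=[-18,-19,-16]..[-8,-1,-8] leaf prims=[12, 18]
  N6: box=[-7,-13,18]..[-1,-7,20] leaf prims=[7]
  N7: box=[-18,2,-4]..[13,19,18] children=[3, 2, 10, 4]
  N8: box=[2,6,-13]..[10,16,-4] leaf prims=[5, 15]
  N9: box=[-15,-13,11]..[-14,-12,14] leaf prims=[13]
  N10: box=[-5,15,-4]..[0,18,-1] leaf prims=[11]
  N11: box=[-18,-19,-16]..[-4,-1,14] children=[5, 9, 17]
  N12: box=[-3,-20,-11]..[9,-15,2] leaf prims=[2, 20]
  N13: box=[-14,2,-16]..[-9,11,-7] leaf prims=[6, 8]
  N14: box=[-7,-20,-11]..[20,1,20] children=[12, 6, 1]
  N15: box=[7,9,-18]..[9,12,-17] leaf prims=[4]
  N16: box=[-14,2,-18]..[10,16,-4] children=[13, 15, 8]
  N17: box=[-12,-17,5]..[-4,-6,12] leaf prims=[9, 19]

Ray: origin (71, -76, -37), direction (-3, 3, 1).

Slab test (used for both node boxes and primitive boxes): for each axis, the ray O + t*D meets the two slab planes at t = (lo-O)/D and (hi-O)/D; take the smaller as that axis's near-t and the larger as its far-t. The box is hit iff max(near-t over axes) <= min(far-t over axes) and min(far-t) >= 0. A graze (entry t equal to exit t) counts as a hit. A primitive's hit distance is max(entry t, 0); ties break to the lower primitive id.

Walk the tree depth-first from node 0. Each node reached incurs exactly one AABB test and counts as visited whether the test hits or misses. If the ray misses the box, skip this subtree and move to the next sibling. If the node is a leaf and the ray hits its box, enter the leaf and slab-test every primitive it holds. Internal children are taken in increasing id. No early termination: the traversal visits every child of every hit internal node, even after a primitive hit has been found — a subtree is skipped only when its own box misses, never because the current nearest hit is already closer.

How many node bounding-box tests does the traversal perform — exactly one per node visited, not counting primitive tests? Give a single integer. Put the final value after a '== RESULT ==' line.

Trace the traversal:
N0 x:[17,89/3] y:[56/3,95/3] z:[19,57] -> hit [19,89/3], descend [7, 11, 14, 16]
  N7 x:[58/3,89/3] y:[26,95/3] z:[33,55] -> miss, prune
  N11 x:[25,89/3] y:[19,25] z:[21,51] -> hit [25,25], descend [5, 9, 17]
    N5 x:[79/3,89/3] y:[19,25] z:[21,29] -> miss, prune
    N9 x:[85/3,86/3] y:[21,64/3] z:[48,51] -> miss, prune
    N17 x:[25,83/3] y:[59/3,70/3] z:[42,49] -> miss, prune
  N14 x:[17,26] y:[56/3,77/3] z:[26,57] -> miss, prune
  N16 x:[61/3,85/3] y:[26,92/3] z:[19,33] -> hit [26,85/3], descend [8, 13, 15]
    N8 x:[61/3,23] y:[82/3,92/3] z:[24,33] -> miss, prune
    N13 x:[80/3,85/3] y:[26,29] z:[21,30] -> hit [80/3,85/3] leaf, test {P6@t=27, P8(miss)}
    N15 x:[62/3,64/3] y:[85/3,88/3] z:[19,20] -> miss, prune

Summary -> nodes [0, 7, 11, 5, 9, 17, 14, 16, 8, 13, 15]; box-tests=11; leaf-entries=1; first=P6

== RESULT ==
11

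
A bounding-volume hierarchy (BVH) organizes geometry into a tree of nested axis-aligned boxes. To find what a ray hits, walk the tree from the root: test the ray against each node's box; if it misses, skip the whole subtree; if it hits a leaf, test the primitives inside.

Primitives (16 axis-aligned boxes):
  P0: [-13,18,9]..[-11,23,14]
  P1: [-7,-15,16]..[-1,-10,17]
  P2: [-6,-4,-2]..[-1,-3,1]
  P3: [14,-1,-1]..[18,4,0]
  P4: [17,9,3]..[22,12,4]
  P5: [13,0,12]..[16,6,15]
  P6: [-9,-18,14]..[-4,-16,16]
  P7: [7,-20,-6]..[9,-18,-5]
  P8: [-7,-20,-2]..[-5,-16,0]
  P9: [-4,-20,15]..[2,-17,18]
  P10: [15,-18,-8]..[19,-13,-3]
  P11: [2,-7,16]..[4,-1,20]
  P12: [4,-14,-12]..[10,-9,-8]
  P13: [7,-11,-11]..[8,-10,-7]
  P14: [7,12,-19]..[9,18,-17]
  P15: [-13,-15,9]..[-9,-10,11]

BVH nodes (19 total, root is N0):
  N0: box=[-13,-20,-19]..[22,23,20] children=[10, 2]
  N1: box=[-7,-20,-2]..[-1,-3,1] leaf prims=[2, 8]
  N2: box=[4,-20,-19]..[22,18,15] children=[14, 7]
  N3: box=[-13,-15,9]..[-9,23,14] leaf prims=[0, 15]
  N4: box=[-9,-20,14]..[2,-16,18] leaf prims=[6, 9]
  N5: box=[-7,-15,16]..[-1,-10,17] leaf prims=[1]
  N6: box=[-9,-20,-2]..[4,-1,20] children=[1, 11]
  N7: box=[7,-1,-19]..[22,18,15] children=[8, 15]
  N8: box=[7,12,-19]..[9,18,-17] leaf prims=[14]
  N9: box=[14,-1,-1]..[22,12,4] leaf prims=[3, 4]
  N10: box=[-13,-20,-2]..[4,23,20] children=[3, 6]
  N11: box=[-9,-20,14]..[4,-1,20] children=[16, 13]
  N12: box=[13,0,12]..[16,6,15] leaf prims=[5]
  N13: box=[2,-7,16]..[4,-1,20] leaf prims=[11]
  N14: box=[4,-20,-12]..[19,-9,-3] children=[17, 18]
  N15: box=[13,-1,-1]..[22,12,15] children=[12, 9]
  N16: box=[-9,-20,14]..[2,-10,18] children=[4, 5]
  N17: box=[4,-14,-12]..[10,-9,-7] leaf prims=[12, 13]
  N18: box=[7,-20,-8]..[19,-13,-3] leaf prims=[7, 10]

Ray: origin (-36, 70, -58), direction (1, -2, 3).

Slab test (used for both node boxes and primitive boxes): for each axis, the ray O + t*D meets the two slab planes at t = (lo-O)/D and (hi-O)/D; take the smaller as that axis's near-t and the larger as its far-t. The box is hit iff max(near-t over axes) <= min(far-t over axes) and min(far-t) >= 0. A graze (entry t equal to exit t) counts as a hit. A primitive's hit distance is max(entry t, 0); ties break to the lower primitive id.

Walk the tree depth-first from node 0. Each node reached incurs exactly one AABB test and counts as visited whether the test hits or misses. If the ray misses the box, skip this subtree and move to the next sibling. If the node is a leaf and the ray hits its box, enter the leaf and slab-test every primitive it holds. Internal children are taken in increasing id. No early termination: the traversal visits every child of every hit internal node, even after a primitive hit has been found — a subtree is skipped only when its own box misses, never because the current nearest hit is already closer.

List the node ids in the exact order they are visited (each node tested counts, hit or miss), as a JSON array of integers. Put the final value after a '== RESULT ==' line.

Walk:
N0 x:[23,58] y:[47/2,45] z:[13,26] -> hit [47/2,26], descend [2, 10]
  N2 x:[40,58] y:[26,45] z:[13,73/3] -> miss, prune
  N10 x:[23,40] y:[47/2,45] z:[56/3,26] -> hit [47/2,26], descend [3, 6]
    N3 x:[23,27] y:[47/2,85/2] z:[67/3,24] -> hit [47/2,24] leaf, test {P0@t=47/2, P15(miss)}
    N6 x:[27,40] y:[71/2,45] z:[56/3,26] -> miss, prune

Visited [0, 2, 10, 3, 6]. Tests: 5 box, 1 leaf. Nearest: P0.

== RESULT ==
[0, 2, 10, 3, 6]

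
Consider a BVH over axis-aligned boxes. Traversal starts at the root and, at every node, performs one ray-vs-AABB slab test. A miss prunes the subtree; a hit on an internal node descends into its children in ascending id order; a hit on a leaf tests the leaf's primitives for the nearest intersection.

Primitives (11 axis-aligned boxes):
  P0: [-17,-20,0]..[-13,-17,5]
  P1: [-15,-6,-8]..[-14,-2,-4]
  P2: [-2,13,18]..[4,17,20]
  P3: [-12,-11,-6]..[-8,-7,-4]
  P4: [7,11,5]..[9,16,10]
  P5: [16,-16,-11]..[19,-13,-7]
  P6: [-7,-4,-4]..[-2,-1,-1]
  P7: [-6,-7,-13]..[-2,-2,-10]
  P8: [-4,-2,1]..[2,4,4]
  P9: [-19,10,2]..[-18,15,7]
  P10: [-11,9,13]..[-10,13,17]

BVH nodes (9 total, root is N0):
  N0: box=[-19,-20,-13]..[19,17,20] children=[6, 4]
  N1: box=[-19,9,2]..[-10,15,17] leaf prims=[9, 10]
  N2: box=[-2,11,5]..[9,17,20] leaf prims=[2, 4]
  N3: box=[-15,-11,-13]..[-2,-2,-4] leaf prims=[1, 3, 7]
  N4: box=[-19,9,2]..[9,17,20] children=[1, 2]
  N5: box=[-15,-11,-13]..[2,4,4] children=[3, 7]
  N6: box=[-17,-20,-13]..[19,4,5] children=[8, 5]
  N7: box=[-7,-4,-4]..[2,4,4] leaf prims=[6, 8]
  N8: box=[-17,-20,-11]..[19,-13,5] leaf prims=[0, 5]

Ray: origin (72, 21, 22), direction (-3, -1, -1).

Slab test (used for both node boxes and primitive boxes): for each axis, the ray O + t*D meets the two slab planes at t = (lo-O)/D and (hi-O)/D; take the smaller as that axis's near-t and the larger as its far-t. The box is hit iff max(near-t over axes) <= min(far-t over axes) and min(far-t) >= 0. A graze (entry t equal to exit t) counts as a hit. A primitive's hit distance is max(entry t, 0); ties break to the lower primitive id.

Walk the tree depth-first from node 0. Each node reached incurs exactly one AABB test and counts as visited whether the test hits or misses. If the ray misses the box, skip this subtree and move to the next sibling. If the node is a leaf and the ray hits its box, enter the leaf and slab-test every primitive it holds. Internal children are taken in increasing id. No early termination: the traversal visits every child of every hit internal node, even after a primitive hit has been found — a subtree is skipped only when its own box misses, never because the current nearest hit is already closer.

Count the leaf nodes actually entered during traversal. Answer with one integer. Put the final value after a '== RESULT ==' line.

Trace the traversal:
N0 x:[53/3,91/3] y:[4,41] z:[2,35] -> hit [53/3,91/3], descend [4, 6]
  N4 x:[21,91/3] y:[4,12] z:[2,20] -> miss, prune
  N6 x:[53/3,89/3] y:[17,41] z:[17,35] -> hit [53/3,89/3], descend [5, 8]
    N5 x:[70/3,29] y:[17,32] z:[18,35] -> hit [70/3,29], descend [3, 7]
      N3 x:[74/3,29] y:[23,32] z:[26,35] -> hit [26,29] leaf, test {P1(miss), P3@t=28, P7(miss)}
      N7 x:[70/3,79/3] y:[17,25] z:[18,26] -> hit [70/3,25] leaf, test {P6@t=74/3, P8(miss)}
    N8 x:[53/3,89/3] y:[34,41] z:[17,33] -> miss, prune

Summary -> nodes [0, 4, 6, 5, 3, 7, 8]; box-tests=7; leaf-entries=2; first=P6

== RESULT ==
2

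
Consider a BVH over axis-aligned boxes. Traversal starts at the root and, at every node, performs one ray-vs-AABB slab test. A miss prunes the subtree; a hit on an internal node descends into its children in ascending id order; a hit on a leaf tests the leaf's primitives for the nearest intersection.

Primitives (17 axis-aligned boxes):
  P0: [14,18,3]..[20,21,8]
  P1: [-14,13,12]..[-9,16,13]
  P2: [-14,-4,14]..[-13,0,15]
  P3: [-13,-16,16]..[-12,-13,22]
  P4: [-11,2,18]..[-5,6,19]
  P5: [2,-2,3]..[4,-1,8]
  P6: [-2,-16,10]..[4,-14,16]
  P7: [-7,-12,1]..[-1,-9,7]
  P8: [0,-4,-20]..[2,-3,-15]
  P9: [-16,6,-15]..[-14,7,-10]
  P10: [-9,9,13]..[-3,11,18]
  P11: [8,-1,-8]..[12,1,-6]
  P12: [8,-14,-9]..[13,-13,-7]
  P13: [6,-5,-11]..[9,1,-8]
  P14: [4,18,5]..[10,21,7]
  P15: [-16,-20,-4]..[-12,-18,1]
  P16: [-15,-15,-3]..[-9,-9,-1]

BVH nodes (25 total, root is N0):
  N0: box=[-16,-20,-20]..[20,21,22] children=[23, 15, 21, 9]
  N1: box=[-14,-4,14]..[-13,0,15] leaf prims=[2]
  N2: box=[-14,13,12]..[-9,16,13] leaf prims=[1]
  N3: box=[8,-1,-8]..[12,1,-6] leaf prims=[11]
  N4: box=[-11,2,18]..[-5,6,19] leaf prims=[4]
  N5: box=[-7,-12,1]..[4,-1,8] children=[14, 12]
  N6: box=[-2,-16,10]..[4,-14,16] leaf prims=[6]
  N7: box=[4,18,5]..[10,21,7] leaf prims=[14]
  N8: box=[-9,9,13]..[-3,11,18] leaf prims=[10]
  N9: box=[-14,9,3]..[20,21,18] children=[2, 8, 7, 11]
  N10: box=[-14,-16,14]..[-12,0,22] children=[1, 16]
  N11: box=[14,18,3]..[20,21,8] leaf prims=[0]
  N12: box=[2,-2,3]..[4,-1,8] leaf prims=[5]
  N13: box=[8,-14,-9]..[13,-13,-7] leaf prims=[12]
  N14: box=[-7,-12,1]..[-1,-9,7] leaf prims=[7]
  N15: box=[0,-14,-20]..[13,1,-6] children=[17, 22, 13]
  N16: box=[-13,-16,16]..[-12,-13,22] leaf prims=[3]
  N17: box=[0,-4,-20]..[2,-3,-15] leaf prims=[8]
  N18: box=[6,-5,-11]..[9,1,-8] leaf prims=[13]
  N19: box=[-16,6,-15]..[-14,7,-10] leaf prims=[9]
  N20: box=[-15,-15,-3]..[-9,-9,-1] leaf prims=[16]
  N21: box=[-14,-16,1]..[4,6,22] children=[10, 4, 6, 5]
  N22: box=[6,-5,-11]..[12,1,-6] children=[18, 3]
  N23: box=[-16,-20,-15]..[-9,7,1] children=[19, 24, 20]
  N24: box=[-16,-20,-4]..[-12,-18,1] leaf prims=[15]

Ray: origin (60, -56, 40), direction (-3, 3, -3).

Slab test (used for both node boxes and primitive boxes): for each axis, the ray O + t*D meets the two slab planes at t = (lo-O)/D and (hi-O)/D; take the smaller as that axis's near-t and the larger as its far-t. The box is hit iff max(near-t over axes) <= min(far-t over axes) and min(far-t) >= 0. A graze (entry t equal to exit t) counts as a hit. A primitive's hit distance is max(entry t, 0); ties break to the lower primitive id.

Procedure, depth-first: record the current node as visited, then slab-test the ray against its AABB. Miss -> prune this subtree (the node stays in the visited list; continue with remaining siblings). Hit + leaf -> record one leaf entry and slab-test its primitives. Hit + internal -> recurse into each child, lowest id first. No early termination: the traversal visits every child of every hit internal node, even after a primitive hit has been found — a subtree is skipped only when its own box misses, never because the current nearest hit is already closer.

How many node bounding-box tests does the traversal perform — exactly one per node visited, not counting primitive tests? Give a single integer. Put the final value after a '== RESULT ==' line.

Walk:
N0 x:[40/3,76/3] y:[12,77/3] z:[6,20] -> hit [40/3,20], descend [9, 15, 21, 23]
  N9 x:[40/3,74/3] y:[65/3,77/3] z:[22/3,37/3] -> miss, prune
  N15 x:[47/3,20] y:[14,19] z:[46/3,20] -> hit [47/3,19], descend [13, 17, 22]
    N13 x:[47/3,52/3] y:[14,43/3] z:[47/3,49/3] -> miss, prune
    N17 x:[58/3,20] y:[52/3,53/3] z:[55/3,20] -> miss, prune
    N22 x:[16,18] y:[17,19] z:[46/3,17] -> hit [17,17], descend [3, 18]
      N3 x:[16,52/3] y:[55/3,19] z:[46/3,16] -> miss, prune
      N18 x:[17,18] y:[17,19] z:[16,17] -> hit [17,17] leaf, test {P13@t=17}
  N21 x:[56/3,74/3] y:[40/3,62/3] z:[6,13] -> miss, prune
  N23 x:[23,76/3] y:[12,21] z:[13,55/3] -> miss, prune

order=[0, 9, 15, 13, 17, 22, 3, 18, 21, 23]  |boxes|=10  |leaves|=1  hit=P13

== RESULT ==
10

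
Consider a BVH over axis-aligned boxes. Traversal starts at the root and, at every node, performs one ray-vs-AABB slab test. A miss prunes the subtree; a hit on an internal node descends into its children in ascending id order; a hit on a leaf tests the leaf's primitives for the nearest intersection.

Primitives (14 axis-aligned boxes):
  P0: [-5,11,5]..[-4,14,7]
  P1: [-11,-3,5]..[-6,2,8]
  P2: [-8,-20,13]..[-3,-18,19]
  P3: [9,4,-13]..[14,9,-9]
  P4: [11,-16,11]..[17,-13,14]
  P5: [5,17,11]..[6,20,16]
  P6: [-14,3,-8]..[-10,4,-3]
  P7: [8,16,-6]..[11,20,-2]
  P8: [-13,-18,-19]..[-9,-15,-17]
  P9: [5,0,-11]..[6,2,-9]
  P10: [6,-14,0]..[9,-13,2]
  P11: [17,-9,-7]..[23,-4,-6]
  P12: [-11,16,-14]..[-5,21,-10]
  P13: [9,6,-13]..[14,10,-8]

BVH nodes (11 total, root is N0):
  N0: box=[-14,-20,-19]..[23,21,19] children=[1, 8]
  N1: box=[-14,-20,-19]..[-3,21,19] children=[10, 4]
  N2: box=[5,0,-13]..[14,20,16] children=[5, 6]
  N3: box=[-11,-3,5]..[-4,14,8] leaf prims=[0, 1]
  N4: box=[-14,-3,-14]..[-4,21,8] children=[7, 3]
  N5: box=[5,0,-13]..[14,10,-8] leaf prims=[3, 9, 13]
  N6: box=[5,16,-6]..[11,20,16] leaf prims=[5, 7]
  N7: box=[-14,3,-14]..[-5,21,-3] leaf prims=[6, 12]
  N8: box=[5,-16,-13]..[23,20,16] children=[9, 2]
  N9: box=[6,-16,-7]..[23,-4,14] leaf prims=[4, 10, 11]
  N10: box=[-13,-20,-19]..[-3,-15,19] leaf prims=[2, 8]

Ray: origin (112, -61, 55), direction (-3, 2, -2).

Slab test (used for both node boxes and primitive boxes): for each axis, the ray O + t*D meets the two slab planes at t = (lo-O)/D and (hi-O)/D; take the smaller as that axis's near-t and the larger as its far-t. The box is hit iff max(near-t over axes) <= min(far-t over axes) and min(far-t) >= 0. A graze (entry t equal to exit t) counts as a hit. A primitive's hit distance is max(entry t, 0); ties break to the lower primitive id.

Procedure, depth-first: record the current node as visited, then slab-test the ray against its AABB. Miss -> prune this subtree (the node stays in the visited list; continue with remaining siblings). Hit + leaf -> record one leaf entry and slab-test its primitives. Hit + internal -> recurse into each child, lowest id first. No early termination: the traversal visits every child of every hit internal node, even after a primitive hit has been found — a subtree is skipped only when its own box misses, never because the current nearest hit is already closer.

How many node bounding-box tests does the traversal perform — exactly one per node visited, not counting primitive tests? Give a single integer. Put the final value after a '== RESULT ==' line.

Trace the traversal:
N0 x:[89/3,42] y:[41/2,41] z:[18,37] -> hit [89/3,37], descend [1, 8]
  N1 x:[115/3,42] y:[41/2,41] z:[18,37] -> miss, prune
  N8 x:[89/3,107/3] y:[45/2,81/2] z:[39/2,34] -> hit [89/3,34], descend [2, 9]
    N2 x:[98/3,107/3] y:[61/2,81/2] z:[39/2,34] -> hit [98/3,34], descend [5, 6]
      N5 x:[98/3,107/3] y:[61/2,71/2] z:[63/2,34] -> hit [98/3,34] leaf, test {P3@t=98/3, P9(miss), P13@t=67/2}
      N6 x:[101/3,107/3] y:[77/2,81/2] z:[39/2,61/2] -> miss, prune
    N9 x:[89/3,106/3] y:[45/2,57/2] z:[41/2,31] -> miss, prune

7 AABB tests over nodes [0, 1, 8, 2, 5, 6, 9]; 1 leaf entered; closest P3.

== RESULT ==
7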